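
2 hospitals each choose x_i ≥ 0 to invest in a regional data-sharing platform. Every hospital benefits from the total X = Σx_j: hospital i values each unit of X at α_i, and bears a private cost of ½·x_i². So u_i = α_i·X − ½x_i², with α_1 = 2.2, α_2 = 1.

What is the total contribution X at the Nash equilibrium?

3.2

Hospital i's FOC: ∂u_i/∂x_i = α_i − x_i = 0, so x_i* = α_i.
NE contributions = (2.2, 1); X = 3.2.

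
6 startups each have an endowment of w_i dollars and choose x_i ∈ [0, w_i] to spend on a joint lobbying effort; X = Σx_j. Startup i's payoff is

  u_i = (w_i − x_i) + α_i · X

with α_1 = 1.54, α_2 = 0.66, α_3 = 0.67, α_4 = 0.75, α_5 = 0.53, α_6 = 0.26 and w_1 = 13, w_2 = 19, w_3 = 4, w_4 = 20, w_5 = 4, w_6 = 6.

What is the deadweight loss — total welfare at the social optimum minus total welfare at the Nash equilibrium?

∂u_i/∂x_i = α_i − 1, so startup i contributes w_i if α_i > 1, else 0.
α_i > 1 for i ∈ {1}; NE contributions (13, 0, 0, 0, 0, 0), X = 13.
W^NE = Σw_i − X^NE + (Σα_i)·X^NE = 66 + 3.41·13 = 110.33.
Planner: ∂(Σu_j)/∂x_i = Σα_j − 1 = 3.41 > 0, so everyone contributes w_i; X^SO = 66, W^SO = 66 + 3.41·66 = 291.06.
Deadweight loss = 180.73.

180.73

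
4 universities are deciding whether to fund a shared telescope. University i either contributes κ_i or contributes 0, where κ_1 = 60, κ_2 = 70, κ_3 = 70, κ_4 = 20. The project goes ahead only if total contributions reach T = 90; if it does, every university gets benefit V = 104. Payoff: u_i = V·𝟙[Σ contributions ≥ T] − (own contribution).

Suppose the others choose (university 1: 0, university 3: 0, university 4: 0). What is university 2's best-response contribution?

Others' total = 0. Even contributing 70 gives 70 < 90: no benefit either way.
Best response: 0.

0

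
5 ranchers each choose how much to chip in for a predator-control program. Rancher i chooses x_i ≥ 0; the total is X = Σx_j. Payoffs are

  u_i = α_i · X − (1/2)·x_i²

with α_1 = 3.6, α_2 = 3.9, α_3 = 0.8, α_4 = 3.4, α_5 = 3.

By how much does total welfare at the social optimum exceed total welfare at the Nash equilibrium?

Rancher i's FOC: ∂u_i/∂x_i = α_i − x_i = 0, so x_i* = α_i.
NE contributions = (3.6, 3.9, 0.8, 3.4, 3); X = 14.7.
W^NE = (Σα)·X − ½Σα_i² = 14.7² − ½·49.37 = 191.405.
Planner sets x_i = Σα_j = 14.7 for every i, so X^SO = 5·14.7 = 73.5.
W^SO = (Σα)·X^SO − ½·5·(Σα)² = (5/2)·14.7² = 540.225.
Deadweight loss = W^SO − W^NE = 348.82.

348.82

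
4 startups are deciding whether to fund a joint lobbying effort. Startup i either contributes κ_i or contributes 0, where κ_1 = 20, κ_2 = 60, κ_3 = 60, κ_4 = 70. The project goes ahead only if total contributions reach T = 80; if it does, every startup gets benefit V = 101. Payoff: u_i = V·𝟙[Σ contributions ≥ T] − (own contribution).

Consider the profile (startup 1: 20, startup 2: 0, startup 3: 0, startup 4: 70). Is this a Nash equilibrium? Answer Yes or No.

Yes

Total = 90 ≥ 80: provided.
Startup 1 (pledges 20, payoff 81): dropping to 0 → total 70, payoff 0. No gain.
Startup 2 (pledges 0, payoff 101): pledging 60 → total 150, payoff 41. No gain.
Startup 3 (pledges 0, payoff 101): pledging 60 → total 150, payoff 41. No gain.
Startup 4 (pledges 70, payoff 31): dropping to 0 → total 20, payoff 0. No gain.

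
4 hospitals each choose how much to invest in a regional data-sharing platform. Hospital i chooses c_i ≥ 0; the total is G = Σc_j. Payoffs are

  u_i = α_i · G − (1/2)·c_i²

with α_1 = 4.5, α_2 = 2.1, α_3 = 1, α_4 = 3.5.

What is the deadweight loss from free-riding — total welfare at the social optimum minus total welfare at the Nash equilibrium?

Hospital i's FOC: ∂u_i/∂c_i = α_i − c_i = 0, so c_i* = α_i.
NE contributions = (4.5, 2.1, 1, 3.5); G = 11.1.
W^NE = (Σα)·G − ½Σα_i² = 11.1² − ½·37.91 = 104.255.
Planner sets c_i = Σα_j = 11.1 for every i, so G^SO = 4·11.1 = 44.4.
W^SO = (Σα)·G^SO − ½·4·(Σα)² = (4/2)·11.1² = 246.42.
Deadweight loss = W^SO − W^NE = 142.165.

142.165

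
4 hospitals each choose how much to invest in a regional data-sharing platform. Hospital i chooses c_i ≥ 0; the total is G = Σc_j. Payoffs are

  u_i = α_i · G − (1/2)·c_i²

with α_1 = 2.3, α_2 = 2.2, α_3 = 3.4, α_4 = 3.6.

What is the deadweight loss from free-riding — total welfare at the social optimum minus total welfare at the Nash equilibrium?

149.575

Hospital i's FOC: ∂u_i/∂c_i = α_i − c_i = 0, so c_i* = α_i.
NE contributions = (2.3, 2.2, 3.4, 3.6); G = 11.5.
W^NE = (Σα)·G − ½Σα_i² = 11.5² − ½·34.65 = 114.925.
Planner sets c_i = Σα_j = 11.5 for every i, so G^SO = 4·11.5 = 46.
W^SO = (Σα)·G^SO − ½·4·(Σα)² = (4/2)·11.5² = 264.5.
Deadweight loss = W^SO − W^NE = 149.575.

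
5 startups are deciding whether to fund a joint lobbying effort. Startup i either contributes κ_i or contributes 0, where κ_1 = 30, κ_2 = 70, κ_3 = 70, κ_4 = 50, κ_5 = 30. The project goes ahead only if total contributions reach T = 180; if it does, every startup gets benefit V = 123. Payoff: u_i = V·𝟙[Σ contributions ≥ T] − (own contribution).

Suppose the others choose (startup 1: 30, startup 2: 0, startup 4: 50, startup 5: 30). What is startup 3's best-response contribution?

Others' total = 110. Contributing 70 brings total to 180 ≥ 180: gain V − κ_3 = 53.
Best response: 70.

70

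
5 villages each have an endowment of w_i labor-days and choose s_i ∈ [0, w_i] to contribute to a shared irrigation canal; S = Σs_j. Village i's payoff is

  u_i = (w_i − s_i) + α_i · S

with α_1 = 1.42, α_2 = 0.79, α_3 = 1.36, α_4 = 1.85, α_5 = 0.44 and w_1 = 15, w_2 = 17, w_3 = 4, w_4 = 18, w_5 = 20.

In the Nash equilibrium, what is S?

∂u_i/∂s_i = α_i − 1, so village i contributes w_i if α_i > 1, else 0.
α_i > 1 for i ∈ {1, 3, 4}; NE contributions (15, 0, 4, 18, 0), S = 37.

37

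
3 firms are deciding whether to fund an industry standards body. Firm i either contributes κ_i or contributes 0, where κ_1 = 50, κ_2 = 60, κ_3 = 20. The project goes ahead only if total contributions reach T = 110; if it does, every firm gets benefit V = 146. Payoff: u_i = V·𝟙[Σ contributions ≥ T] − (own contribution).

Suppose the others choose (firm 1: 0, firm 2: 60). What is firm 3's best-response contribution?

Others' total = 60. Even contributing 20 gives 80 < 110: no benefit either way.
Best response: 0.

0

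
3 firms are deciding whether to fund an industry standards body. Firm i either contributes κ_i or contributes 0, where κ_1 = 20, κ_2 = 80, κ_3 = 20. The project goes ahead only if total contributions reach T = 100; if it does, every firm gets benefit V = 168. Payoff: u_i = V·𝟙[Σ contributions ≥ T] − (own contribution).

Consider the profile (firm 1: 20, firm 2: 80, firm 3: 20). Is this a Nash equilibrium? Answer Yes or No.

Total = 120 ≥ 100: provided.
Firm 1 (pledges 20, payoff 148): dropping to 0 → total 100, payoff 168. Profitable deviation.

No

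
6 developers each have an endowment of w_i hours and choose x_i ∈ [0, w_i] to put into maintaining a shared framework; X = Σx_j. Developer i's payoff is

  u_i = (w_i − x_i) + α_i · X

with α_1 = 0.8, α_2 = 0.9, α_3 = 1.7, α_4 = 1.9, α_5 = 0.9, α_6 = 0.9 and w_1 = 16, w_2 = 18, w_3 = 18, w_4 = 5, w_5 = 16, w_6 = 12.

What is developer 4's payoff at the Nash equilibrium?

∂u_i/∂x_i = α_i − 1, so developer i contributes w_i if α_i > 1, else 0.
α_i > 1 for i ∈ {3, 4}; NE contributions (0, 0, 18, 5, 0, 0), X = 23.
u_4 = (5 − 5) + 1.9·23 = 43.7.

43.7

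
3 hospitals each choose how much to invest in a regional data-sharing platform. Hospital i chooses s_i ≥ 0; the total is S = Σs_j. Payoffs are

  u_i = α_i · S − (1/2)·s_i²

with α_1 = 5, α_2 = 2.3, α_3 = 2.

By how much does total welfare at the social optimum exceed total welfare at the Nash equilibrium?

60.39

Hospital i's FOC: ∂u_i/∂s_i = α_i − s_i = 0, so s_i* = α_i.
NE contributions = (5, 2.3, 2); S = 9.3.
W^NE = (Σα)·S − ½Σα_i² = 9.3² − ½·34.29 = 69.345.
Planner sets s_i = Σα_j = 9.3 for every i, so S^SO = 3·9.3 = 27.9.
W^SO = (Σα)·S^SO − ½·3·(Σα)² = (3/2)·9.3² = 129.735.
Deadweight loss = W^SO − W^NE = 60.39.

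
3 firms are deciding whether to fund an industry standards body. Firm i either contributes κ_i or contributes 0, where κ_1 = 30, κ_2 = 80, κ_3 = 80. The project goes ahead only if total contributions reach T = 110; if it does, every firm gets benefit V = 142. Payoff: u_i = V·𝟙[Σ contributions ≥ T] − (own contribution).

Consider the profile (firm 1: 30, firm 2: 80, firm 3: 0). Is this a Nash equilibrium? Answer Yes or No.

Yes

Total = 110 ≥ 110: provided.
Firm 1 (pledges 30, payoff 112): dropping to 0 → total 80, payoff 0. No gain.
Firm 2 (pledges 80, payoff 62): dropping to 0 → total 30, payoff 0. No gain.
Firm 3 (pledges 0, payoff 142): pledging 80 → total 190, payoff 62. No gain.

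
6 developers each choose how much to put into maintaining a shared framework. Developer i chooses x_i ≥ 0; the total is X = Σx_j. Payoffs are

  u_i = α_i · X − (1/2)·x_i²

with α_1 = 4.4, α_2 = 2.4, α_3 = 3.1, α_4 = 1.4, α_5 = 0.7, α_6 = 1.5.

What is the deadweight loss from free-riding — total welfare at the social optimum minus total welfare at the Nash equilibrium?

384.215

Developer i's FOC: ∂u_i/∂x_i = α_i − x_i = 0, so x_i* = α_i.
NE contributions = (4.4, 2.4, 3.1, 1.4, 0.7, 1.5); X = 13.5.
W^NE = (Σα)·X − ½Σα_i² = 13.5² − ½·39.43 = 162.535.
Planner sets x_i = Σα_j = 13.5 for every i, so X^SO = 6·13.5 = 81.
W^SO = (Σα)·X^SO − ½·6·(Σα)² = (6/2)·13.5² = 546.75.
Deadweight loss = W^SO − W^NE = 384.215.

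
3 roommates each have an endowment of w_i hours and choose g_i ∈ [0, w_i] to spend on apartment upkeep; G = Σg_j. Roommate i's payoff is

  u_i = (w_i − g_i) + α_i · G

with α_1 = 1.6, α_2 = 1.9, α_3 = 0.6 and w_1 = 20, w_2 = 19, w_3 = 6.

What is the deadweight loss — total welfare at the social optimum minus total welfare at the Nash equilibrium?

∂u_i/∂g_i = α_i − 1, so roommate i contributes w_i if α_i > 1, else 0.
α_i > 1 for i ∈ {1, 2}; NE contributions (20, 19, 0), G = 39.
W^NE = Σw_i − G^NE + (Σα_i)·G^NE = 45 + 3.1·39 = 165.9.
Planner: ∂(Σu_j)/∂g_i = Σα_j − 1 = 3.1 > 0, so everyone contributes w_i; G^SO = 45, W^SO = 45 + 3.1·45 = 184.5.
Deadweight loss = 18.6.

18.6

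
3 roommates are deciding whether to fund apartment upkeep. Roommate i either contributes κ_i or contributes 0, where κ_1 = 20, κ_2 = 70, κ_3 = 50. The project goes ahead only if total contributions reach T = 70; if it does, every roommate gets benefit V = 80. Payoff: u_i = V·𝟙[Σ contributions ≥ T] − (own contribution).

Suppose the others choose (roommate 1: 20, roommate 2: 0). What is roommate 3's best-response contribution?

50

Others' total = 20. Contributing 50 brings total to 70 ≥ 70: gain V − κ_3 = 30.
Best response: 50.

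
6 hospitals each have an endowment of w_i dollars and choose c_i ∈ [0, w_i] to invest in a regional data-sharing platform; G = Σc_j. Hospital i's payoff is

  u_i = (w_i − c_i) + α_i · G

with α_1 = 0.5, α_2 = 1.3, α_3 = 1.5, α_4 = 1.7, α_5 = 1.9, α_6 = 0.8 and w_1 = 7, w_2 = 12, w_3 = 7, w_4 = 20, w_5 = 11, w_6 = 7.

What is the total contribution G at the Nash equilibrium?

∂u_i/∂c_i = α_i − 1, so hospital i contributes w_i if α_i > 1, else 0.
α_i > 1 for i ∈ {2, 3, 4, 5}; NE contributions (0, 12, 7, 20, 11, 0), G = 50.

50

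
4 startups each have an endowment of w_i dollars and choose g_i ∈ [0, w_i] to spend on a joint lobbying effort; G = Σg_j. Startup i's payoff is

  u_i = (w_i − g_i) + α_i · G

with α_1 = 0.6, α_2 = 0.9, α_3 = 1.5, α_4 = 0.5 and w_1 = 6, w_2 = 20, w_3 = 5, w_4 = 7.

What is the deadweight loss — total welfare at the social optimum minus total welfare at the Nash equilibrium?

∂u_i/∂g_i = α_i − 1, so startup i contributes w_i if α_i > 1, else 0.
α_i > 1 for i ∈ {3}; NE contributions (0, 0, 5, 0), G = 5.
W^NE = Σw_i − G^NE + (Σα_i)·G^NE = 38 + 2.5·5 = 50.5.
Planner: ∂(Σu_j)/∂g_i = Σα_j − 1 = 2.5 > 0, so everyone contributes w_i; G^SO = 38, W^SO = 38 + 2.5·38 = 133.
Deadweight loss = 82.5.

82.5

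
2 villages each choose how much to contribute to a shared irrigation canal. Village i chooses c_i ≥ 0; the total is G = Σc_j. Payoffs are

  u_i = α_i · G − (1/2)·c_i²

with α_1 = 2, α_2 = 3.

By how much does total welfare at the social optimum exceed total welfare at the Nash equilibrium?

Village i's FOC: ∂u_i/∂c_i = α_i − c_i = 0, so c_i* = α_i.
NE contributions = (2, 3); G = 5.
W^NE = (Σα)·G − ½Σα_i² = 5² − ½·13 = 18.5.
Planner sets c_i = Σα_j = 5 for every i, so G^SO = 2·5 = 10.
W^SO = (Σα)·G^SO − ½·2·(Σα)² = (2/2)·5² = 25.
Deadweight loss = W^SO − W^NE = 6.5.

6.5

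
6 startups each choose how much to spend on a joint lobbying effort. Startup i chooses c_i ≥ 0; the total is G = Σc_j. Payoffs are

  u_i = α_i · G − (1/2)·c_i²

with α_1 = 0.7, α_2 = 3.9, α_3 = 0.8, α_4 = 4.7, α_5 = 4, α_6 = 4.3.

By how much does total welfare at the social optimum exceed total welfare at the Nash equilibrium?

Startup i's FOC: ∂u_i/∂c_i = α_i − c_i = 0, so c_i* = α_i.
NE contributions = (0.7, 3.9, 0.8, 4.7, 4, 4.3); G = 18.4.
W^NE = (Σα)·G − ½Σα_i² = 18.4² − ½·72.92 = 302.1.
Planner sets c_i = Σα_j = 18.4 for every i, so G^SO = 6·18.4 = 110.4.
W^SO = (Σα)·G^SO − ½·6·(Σα)² = (6/2)·18.4² = 1015.68.
Deadweight loss = W^SO − W^NE = 713.58.

713.58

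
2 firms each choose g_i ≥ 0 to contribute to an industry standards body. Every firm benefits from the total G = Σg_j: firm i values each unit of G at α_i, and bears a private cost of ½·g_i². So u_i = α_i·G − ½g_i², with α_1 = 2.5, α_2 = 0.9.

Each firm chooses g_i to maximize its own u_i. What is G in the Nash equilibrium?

3.4

Firm i's FOC: ∂u_i/∂g_i = α_i − g_i = 0, so g_i* = α_i.
NE contributions = (2.5, 0.9); G = 3.4.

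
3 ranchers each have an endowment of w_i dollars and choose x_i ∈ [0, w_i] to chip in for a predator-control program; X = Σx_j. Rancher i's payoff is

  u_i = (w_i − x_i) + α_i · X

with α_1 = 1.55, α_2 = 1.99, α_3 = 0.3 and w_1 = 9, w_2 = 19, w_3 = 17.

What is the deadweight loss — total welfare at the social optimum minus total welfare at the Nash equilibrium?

∂u_i/∂x_i = α_i − 1, so rancher i contributes w_i if α_i > 1, else 0.
α_i > 1 for i ∈ {1, 2}; NE contributions (9, 19, 0), X = 28.
W^NE = Σw_i − X^NE + (Σα_i)·X^NE = 45 + 2.84·28 = 124.52.
Planner: ∂(Σu_j)/∂x_i = Σα_j − 1 = 2.84 > 0, so everyone contributes w_i; X^SO = 45, W^SO = 45 + 2.84·45 = 172.8.
Deadweight loss = 48.28.

48.28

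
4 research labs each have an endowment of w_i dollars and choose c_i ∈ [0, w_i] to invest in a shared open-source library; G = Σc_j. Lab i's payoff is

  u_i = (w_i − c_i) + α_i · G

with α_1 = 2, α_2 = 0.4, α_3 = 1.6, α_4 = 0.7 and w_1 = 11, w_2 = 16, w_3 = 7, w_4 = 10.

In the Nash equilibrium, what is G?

18

∂u_i/∂c_i = α_i − 1, so lab i contributes w_i if α_i > 1, else 0.
α_i > 1 for i ∈ {1, 3}; NE contributions (11, 0, 7, 0), G = 18.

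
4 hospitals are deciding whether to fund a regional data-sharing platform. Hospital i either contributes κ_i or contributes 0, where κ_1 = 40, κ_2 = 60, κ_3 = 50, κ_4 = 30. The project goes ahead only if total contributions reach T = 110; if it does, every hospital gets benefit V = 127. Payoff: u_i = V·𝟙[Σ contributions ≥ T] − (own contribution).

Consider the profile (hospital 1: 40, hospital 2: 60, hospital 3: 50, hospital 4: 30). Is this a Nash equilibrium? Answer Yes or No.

Total = 180 ≥ 110: provided.
Hospital 1 (pledges 40, payoff 87): dropping to 0 → total 140, payoff 127. Profitable deviation.

No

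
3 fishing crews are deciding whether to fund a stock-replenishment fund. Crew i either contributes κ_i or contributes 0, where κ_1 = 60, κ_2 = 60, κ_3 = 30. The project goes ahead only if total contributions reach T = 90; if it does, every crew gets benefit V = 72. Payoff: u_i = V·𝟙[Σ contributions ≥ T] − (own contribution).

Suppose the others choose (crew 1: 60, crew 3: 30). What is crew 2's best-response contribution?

Others' total = 90 ≥ 90; contributing adds cost 60 for no extra benefit.
Best response: 0.

0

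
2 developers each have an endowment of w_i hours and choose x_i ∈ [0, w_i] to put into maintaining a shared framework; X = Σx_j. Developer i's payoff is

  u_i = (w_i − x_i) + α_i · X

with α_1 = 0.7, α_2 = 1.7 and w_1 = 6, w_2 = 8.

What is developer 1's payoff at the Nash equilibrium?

∂u_i/∂x_i = α_i − 1, so developer i contributes w_i if α_i > 1, else 0.
α_i > 1 for i ∈ {2}; NE contributions (0, 8), X = 8.
u_1 = (6 − 0) + 0.7·8 = 11.6.

11.6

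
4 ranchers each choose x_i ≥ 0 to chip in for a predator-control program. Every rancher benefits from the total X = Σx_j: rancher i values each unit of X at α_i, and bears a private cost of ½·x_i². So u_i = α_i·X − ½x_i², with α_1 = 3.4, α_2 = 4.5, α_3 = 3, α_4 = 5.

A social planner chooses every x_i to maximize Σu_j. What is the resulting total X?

Planner FOC: ∂(Σu_j)/∂x_i = (Σα_j) − x_i = 0, so x_i^SO = Σα_j = 15.9 for every i; X^SO = 63.6.

63.6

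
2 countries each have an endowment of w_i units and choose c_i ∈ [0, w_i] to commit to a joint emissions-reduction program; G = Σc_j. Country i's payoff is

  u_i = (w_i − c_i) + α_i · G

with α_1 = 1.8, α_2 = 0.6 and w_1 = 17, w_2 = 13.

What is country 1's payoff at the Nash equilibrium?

∂u_i/∂c_i = α_i − 1, so country i contributes w_i if α_i > 1, else 0.
α_i > 1 for i ∈ {1}; NE contributions (17, 0), G = 17.
u_1 = (17 − 17) + 1.8·17 = 30.6.

30.6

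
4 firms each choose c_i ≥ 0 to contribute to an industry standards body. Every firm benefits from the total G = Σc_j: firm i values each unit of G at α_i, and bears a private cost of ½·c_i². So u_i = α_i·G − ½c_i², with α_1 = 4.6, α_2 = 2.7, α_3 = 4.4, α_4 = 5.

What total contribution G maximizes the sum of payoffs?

66.8

Planner FOC: ∂(Σu_j)/∂c_i = (Σα_j) − c_i = 0, so c_i^SO = Σα_j = 16.7 for every i; G^SO = 66.8.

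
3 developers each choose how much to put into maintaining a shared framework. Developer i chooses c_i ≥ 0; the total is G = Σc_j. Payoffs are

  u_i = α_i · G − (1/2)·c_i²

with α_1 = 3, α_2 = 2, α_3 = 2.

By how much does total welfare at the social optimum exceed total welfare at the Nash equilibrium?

33

Developer i's FOC: ∂u_i/∂c_i = α_i − c_i = 0, so c_i* = α_i.
NE contributions = (3, 2, 2); G = 7.
W^NE = (Σα)·G − ½Σα_i² = 7² − ½·17 = 40.5.
Planner sets c_i = Σα_j = 7 for every i, so G^SO = 3·7 = 21.
W^SO = (Σα)·G^SO − ½·3·(Σα)² = (3/2)·7² = 73.5.
Deadweight loss = W^SO − W^NE = 33.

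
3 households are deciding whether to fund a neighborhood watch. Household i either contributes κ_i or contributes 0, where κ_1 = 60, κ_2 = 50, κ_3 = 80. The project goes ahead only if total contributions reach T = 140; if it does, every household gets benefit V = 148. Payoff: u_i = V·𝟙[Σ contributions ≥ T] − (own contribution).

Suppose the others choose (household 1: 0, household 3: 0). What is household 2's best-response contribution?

0

Others' total = 0. Even contributing 50 gives 50 < 140: no benefit either way.
Best response: 0.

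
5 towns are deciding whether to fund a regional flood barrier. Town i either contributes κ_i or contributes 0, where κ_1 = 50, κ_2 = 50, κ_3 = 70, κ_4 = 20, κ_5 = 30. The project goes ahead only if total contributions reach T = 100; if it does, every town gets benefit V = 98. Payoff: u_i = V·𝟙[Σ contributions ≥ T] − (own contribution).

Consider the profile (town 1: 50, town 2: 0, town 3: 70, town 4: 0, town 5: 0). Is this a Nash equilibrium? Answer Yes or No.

Total = 120 ≥ 100: provided.
Town 1 (pledges 50, payoff 48): dropping to 0 → total 70, payoff 0. No gain.
Town 2 (pledges 0, payoff 98): pledging 50 → total 170, payoff 48. No gain.
Town 3 (pledges 70, payoff 28): dropping to 0 → total 50, payoff 0. No gain.
Town 4 (pledges 0, payoff 98): pledging 20 → total 140, payoff 78. No gain.
Town 5 (pledges 0, payoff 98): pledging 30 → total 150, payoff 68. No gain.

Yes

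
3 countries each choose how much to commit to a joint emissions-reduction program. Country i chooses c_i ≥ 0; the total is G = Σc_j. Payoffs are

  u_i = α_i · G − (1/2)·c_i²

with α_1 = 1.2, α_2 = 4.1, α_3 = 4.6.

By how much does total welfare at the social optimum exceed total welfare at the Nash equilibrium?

Country i's FOC: ∂u_i/∂c_i = α_i − c_i = 0, so c_i* = α_i.
NE contributions = (1.2, 4.1, 4.6); G = 9.9.
W^NE = (Σα)·G − ½Σα_i² = 9.9² − ½·39.41 = 78.305.
Planner sets c_i = Σα_j = 9.9 for every i, so G^SO = 3·9.9 = 29.7.
W^SO = (Σα)·G^SO − ½·3·(Σα)² = (3/2)·9.9² = 147.015.
Deadweight loss = W^SO − W^NE = 68.71.

68.71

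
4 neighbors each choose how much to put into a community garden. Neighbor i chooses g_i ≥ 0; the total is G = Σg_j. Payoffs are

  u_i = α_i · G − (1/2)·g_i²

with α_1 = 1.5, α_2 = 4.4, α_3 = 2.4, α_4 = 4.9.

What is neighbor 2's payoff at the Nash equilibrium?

Neighbor i's FOC: ∂u_i/∂g_i = α_i − g_i = 0, so g_i* = α_i.
NE contributions = (1.5, 4.4, 2.4, 4.9); G = 13.2.
u_2 = α_2·G − ½·(g_2)² = 4.4·13.2 − ½·4.4² = 48.4.

48.4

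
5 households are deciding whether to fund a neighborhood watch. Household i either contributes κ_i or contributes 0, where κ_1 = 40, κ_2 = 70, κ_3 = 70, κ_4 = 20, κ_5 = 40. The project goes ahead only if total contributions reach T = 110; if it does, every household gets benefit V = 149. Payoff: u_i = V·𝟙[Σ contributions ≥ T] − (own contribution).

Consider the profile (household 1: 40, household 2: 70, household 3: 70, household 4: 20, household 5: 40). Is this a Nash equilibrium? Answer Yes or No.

No

Total = 240 ≥ 110: provided.
Household 1 (pledges 40, payoff 109): dropping to 0 → total 200, payoff 149. Profitable deviation.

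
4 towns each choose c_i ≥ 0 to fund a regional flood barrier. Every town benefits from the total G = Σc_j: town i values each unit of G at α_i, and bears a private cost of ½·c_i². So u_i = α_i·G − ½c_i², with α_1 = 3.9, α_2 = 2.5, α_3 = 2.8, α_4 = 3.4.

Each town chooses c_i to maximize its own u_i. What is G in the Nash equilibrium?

12.6

Town i's FOC: ∂u_i/∂c_i = α_i − c_i = 0, so c_i* = α_i.
NE contributions = (3.9, 2.5, 2.8, 3.4); G = 12.6.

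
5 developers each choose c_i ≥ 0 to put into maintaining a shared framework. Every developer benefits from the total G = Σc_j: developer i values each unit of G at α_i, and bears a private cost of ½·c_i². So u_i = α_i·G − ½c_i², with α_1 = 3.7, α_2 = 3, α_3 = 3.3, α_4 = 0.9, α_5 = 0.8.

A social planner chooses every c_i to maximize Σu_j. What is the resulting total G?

58.5

Planner FOC: ∂(Σu_j)/∂c_i = (Σα_j) − c_i = 0, so c_i^SO = Σα_j = 11.7 for every i; G^SO = 58.5.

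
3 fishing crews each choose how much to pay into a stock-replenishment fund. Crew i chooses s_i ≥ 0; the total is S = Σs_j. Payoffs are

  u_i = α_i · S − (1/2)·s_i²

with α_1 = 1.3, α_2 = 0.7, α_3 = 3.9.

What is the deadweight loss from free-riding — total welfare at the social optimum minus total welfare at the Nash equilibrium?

26.1

Crew i's FOC: ∂u_i/∂s_i = α_i − s_i = 0, so s_i* = α_i.
NE contributions = (1.3, 0.7, 3.9); S = 5.9.
W^NE = (Σα)·S − ½Σα_i² = 5.9² − ½·17.39 = 26.115.
Planner sets s_i = Σα_j = 5.9 for every i, so S^SO = 3·5.9 = 17.7.
W^SO = (Σα)·S^SO − ½·3·(Σα)² = (3/2)·5.9² = 52.215.
Deadweight loss = W^SO − W^NE = 26.1.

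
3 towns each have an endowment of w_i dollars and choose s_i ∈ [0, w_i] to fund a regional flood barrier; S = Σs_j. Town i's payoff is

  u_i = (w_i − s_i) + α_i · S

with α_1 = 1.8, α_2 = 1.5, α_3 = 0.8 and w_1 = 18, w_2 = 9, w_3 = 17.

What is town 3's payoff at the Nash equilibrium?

38.6

∂u_i/∂s_i = α_i − 1, so town i contributes w_i if α_i > 1, else 0.
α_i > 1 for i ∈ {1, 2}; NE contributions (18, 9, 0), S = 27.
u_3 = (17 − 0) + 0.8·27 = 38.6.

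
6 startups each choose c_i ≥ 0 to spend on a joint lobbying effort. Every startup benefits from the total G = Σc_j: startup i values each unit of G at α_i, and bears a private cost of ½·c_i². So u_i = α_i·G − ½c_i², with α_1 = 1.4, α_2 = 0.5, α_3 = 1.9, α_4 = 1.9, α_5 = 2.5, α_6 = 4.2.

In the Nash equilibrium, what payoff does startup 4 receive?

Startup i's FOC: ∂u_i/∂c_i = α_i − c_i = 0, so c_i* = α_i.
NE contributions = (1.4, 0.5, 1.9, 1.9, 2.5, 4.2); G = 12.4.
u_4 = α_4·G − ½·(c_4)² = 1.9·12.4 − ½·1.9² = 21.755.

21.755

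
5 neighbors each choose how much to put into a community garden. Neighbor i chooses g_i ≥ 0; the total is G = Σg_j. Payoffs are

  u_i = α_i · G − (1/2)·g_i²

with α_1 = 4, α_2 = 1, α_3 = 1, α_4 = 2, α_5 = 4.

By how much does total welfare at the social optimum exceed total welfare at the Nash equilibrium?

235

Neighbor i's FOC: ∂u_i/∂g_i = α_i − g_i = 0, so g_i* = α_i.
NE contributions = (4, 1, 1, 2, 4); G = 12.
W^NE = (Σα)·G − ½Σα_i² = 12² − ½·38 = 125.
Planner sets g_i = Σα_j = 12 for every i, so G^SO = 5·12 = 60.
W^SO = (Σα)·G^SO − ½·5·(Σα)² = (5/2)·12² = 360.
Deadweight loss = W^SO − W^NE = 235.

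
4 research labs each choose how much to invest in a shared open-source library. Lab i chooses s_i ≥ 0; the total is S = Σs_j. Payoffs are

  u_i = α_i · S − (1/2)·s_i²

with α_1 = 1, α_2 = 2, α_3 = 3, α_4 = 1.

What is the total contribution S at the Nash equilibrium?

Lab i's FOC: ∂u_i/∂s_i = α_i − s_i = 0, so s_i* = α_i.
NE contributions = (1, 2, 3, 1); S = 7.

7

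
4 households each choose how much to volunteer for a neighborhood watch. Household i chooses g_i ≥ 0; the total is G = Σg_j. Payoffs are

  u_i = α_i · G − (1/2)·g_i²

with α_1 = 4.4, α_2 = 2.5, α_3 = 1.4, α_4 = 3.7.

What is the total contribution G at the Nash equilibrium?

Household i's FOC: ∂u_i/∂g_i = α_i − g_i = 0, so g_i* = α_i.
NE contributions = (4.4, 2.5, 1.4, 3.7); G = 12.

12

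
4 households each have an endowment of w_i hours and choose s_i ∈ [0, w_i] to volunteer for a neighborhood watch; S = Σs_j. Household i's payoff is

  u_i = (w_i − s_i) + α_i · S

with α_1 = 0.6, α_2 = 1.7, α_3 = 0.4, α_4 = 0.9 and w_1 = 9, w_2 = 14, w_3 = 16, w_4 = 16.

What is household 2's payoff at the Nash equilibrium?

∂u_i/∂s_i = α_i − 1, so household i contributes w_i if α_i > 1, else 0.
α_i > 1 for i ∈ {2}; NE contributions (0, 14, 0, 0), S = 14.
u_2 = (14 − 14) + 1.7·14 = 23.8.

23.8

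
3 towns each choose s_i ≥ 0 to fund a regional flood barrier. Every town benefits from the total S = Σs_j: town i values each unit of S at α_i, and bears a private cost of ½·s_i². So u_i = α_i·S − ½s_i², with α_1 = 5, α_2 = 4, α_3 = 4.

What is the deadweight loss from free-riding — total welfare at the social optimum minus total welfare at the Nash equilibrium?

113

Town i's FOC: ∂u_i/∂s_i = α_i − s_i = 0, so s_i* = α_i.
NE contributions = (5, 4, 4); S = 13.
W^NE = (Σα)·S − ½Σα_i² = 13² − ½·57 = 140.5.
Planner sets s_i = Σα_j = 13 for every i, so S^SO = 3·13 = 39.
W^SO = (Σα)·S^SO − ½·3·(Σα)² = (3/2)·13² = 253.5.
Deadweight loss = W^SO − W^NE = 113.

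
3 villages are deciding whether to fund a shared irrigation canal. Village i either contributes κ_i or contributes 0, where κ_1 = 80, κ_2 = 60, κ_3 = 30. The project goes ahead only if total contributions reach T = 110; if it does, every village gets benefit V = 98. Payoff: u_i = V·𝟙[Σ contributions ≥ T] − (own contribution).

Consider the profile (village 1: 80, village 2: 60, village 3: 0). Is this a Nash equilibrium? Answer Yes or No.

Total = 140 ≥ 110: provided.
Village 1 (pledges 80, payoff 18): dropping to 0 → total 60, payoff 0. No gain.
Village 2 (pledges 60, payoff 38): dropping to 0 → total 80, payoff 0. No gain.
Village 3 (pledges 0, payoff 98): pledging 30 → total 170, payoff 68. No gain.

Yes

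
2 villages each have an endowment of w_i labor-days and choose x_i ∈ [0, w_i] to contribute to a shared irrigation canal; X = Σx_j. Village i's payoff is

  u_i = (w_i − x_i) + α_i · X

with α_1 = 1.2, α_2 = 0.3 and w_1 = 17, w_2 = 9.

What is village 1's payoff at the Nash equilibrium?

∂u_i/∂x_i = α_i − 1, so village i contributes w_i if α_i > 1, else 0.
α_i > 1 for i ∈ {1}; NE contributions (17, 0), X = 17.
u_1 = (17 − 17) + 1.2·17 = 20.4.

20.4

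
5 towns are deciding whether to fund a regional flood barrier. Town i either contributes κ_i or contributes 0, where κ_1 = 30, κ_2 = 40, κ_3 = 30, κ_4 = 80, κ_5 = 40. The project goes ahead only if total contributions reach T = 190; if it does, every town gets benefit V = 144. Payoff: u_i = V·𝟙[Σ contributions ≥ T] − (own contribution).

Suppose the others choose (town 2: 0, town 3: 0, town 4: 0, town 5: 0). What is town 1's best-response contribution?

Others' total = 0. Even contributing 30 gives 30 < 190: no benefit either way.
Best response: 0.

0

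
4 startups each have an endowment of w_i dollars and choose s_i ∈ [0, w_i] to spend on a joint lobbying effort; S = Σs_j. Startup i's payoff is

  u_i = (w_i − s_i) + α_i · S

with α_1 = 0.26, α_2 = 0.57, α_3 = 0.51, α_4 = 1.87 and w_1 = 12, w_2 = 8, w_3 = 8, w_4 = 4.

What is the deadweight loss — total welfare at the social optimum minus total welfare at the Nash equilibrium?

∂u_i/∂s_i = α_i − 1, so startup i contributes w_i if α_i > 1, else 0.
α_i > 1 for i ∈ {4}; NE contributions (0, 0, 0, 4), S = 4.
W^NE = Σw_i − S^NE + (Σα_i)·S^NE = 32 + 2.21·4 = 40.84.
Planner: ∂(Σu_j)/∂s_i = Σα_j − 1 = 2.21 > 0, so everyone contributes w_i; S^SO = 32, W^SO = 32 + 2.21·32 = 102.72.
Deadweight loss = 61.88.

61.88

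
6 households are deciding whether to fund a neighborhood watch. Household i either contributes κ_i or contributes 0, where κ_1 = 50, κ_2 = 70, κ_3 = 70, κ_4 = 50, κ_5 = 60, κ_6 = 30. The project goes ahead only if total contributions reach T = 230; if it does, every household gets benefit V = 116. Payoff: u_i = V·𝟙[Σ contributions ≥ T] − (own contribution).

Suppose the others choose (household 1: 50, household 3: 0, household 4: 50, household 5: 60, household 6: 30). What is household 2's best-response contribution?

Others' total = 190. Contributing 70 brings total to 260 ≥ 230: gain V − κ_2 = 46.
Best response: 70.

70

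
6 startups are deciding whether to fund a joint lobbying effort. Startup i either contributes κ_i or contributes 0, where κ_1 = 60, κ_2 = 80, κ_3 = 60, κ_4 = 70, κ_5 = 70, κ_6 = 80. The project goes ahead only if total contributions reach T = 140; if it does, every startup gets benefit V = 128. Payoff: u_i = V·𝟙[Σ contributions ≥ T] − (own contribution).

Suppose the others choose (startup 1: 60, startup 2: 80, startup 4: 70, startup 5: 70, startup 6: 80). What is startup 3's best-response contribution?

Others' total = 360 ≥ 140; contributing adds cost 60 for no extra benefit.
Best response: 0.

0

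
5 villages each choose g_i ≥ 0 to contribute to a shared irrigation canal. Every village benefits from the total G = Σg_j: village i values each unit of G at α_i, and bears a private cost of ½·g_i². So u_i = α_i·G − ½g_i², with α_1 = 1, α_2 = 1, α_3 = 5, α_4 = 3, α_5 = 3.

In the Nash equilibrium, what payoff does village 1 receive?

12.5

Village i's FOC: ∂u_i/∂g_i = α_i − g_i = 0, so g_i* = α_i.
NE contributions = (1, 1, 5, 3, 3); G = 13.
u_1 = α_1·G − ½·(g_1)² = 1·13 − ½·1² = 12.5.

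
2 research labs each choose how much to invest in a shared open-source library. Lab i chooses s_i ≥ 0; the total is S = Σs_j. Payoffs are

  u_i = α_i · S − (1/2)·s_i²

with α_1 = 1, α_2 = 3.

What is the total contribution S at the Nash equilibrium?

Lab i's FOC: ∂u_i/∂s_i = α_i − s_i = 0, so s_i* = α_i.
NE contributions = (1, 3); S = 4.

4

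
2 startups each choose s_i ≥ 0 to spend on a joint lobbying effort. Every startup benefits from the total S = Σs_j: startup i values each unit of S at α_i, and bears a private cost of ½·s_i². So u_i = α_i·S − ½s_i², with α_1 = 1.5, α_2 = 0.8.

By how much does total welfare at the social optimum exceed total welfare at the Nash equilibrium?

Startup i's FOC: ∂u_i/∂s_i = α_i − s_i = 0, so s_i* = α_i.
NE contributions = (1.5, 0.8); S = 2.3.
W^NE = (Σα)·S − ½Σα_i² = 2.3² − ½·2.89 = 3.845.
Planner sets s_i = Σα_j = 2.3 for every i, so S^SO = 2·2.3 = 4.6.
W^SO = (Σα)·S^SO − ½·2·(Σα)² = (2/2)·2.3² = 5.29.
Deadweight loss = W^SO − W^NE = 1.445.

1.445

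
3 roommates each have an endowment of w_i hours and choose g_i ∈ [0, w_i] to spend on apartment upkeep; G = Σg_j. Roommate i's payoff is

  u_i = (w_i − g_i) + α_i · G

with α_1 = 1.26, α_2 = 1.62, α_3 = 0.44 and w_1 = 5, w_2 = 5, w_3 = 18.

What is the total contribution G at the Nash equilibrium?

∂u_i/∂g_i = α_i − 1, so roommate i contributes w_i if α_i > 1, else 0.
α_i > 1 for i ∈ {1, 2}; NE contributions (5, 5, 0), G = 10.

10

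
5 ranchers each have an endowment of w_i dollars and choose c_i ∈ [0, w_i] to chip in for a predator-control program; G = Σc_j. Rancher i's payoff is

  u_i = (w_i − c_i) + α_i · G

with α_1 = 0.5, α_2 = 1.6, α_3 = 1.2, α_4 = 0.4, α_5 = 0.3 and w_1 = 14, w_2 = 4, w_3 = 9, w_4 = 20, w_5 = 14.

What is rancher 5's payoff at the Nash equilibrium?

∂u_i/∂c_i = α_i − 1, so rancher i contributes w_i if α_i > 1, else 0.
α_i > 1 for i ∈ {2, 3}; NE contributions (0, 4, 9, 0, 0), G = 13.
u_5 = (14 − 0) + 0.3·13 = 17.9.

17.9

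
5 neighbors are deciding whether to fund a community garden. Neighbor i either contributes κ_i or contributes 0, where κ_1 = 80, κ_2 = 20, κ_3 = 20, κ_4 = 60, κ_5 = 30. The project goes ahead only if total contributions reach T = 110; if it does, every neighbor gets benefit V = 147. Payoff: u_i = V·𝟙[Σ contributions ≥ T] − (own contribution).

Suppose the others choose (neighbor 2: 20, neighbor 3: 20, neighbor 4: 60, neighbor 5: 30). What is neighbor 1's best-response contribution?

Others' total = 130 ≥ 110; contributing adds cost 80 for no extra benefit.
Best response: 0.

0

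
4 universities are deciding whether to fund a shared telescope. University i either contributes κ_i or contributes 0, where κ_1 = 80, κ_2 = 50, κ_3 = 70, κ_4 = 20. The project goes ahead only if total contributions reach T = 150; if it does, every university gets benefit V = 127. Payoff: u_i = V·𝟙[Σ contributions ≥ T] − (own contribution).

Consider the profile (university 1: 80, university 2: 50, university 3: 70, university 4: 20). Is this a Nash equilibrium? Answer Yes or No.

Total = 220 ≥ 150: provided.
University 1 (pledges 80, payoff 47): dropping to 0 → total 140, payoff 0. No gain.
University 2 (pledges 50, payoff 77): dropping to 0 → total 170, payoff 127. Profitable deviation.

No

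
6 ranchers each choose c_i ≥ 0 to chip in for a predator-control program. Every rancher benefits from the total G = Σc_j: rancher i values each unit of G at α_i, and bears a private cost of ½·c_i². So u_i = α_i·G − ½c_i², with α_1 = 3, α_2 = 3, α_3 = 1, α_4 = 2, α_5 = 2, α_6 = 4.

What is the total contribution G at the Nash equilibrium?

15

Rancher i's FOC: ∂u_i/∂c_i = α_i − c_i = 0, so c_i* = α_i.
NE contributions = (3, 3, 1, 2, 2, 4); G = 15.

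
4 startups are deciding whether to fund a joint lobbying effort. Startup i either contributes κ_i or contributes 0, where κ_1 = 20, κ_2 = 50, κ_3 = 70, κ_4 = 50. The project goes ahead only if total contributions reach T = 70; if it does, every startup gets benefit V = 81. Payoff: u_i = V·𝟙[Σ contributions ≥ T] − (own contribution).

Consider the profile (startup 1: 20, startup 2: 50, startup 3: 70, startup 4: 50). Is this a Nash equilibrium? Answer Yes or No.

Total = 190 ≥ 70: provided.
Startup 1 (pledges 20, payoff 61): dropping to 0 → total 170, payoff 81. Profitable deviation.

No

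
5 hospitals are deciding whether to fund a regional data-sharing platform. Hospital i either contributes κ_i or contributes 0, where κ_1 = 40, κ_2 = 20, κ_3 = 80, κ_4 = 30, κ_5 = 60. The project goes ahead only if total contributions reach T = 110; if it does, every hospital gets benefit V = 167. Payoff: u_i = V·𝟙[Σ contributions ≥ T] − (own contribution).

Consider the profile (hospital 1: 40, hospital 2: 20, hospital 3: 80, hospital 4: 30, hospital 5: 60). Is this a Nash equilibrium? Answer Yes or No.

Total = 230 ≥ 110: provided.
Hospital 1 (pledges 40, payoff 127): dropping to 0 → total 190, payoff 167. Profitable deviation.

No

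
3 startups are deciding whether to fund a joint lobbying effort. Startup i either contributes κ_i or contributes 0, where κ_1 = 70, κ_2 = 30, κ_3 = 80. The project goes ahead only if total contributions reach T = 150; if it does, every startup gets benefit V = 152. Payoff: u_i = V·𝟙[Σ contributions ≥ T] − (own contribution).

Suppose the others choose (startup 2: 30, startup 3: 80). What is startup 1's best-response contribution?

Others' total = 110. Contributing 70 brings total to 180 ≥ 150: gain V − κ_1 = 82.
Best response: 70.

70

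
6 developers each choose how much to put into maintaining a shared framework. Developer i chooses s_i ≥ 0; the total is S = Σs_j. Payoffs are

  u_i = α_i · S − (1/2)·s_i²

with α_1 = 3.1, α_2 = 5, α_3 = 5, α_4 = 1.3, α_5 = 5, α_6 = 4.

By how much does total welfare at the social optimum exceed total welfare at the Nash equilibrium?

Developer i's FOC: ∂u_i/∂s_i = α_i − s_i = 0, so s_i* = α_i.
NE contributions = (3.1, 5, 5, 1.3, 5, 4); S = 23.4.
W^NE = (Σα)·S − ½Σα_i² = 23.4² − ½·102.3 = 496.41.
Planner sets s_i = Σα_j = 23.4 for every i, so S^SO = 6·23.4 = 140.4.
W^SO = (Σα)·S^SO − ½·6·(Σα)² = (6/2)·23.4² = 1642.68.
Deadweight loss = W^SO − W^NE = 1146.27.

1146.27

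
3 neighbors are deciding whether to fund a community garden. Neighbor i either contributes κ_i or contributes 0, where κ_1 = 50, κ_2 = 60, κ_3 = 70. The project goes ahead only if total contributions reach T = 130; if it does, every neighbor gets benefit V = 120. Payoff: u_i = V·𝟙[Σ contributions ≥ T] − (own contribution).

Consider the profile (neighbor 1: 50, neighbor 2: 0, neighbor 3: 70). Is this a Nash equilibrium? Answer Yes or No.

No

Total = 120 < 130: not provided.
Neighbor 1 (pledges 50, payoff -50): dropping to 0 → total 70, payoff 0. Profitable deviation.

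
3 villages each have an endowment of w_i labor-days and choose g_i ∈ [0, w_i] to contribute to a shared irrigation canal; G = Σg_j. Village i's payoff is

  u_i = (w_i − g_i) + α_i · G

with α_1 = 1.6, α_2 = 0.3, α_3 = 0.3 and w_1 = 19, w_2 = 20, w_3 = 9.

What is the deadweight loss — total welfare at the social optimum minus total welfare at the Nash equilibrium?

∂u_i/∂g_i = α_i − 1, so village i contributes w_i if α_i > 1, else 0.
α_i > 1 for i ∈ {1}; NE contributions (19, 0, 0), G = 19.
W^NE = Σw_i − G^NE + (Σα_i)·G^NE = 48 + 1.2·19 = 70.8.
Planner: ∂(Σu_j)/∂g_i = Σα_j − 1 = 1.2 > 0, so everyone contributes w_i; G^SO = 48, W^SO = 48 + 1.2·48 = 105.6.
Deadweight loss = 34.8.

34.8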